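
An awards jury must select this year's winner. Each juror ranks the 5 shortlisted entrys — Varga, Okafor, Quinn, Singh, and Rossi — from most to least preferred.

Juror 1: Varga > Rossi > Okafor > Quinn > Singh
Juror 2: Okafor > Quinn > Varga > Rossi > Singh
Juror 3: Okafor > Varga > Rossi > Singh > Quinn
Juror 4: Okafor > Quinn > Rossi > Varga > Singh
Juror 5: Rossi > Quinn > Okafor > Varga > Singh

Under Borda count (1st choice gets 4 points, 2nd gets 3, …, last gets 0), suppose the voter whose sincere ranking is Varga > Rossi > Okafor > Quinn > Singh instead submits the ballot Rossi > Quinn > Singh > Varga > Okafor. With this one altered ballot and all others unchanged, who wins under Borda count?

Okafor

Borda totals with the altered ballot: Varga 8, Okafor 14, Quinn 12, Singh 3, Rossi 13.
The winner is unchanged: still Okafor.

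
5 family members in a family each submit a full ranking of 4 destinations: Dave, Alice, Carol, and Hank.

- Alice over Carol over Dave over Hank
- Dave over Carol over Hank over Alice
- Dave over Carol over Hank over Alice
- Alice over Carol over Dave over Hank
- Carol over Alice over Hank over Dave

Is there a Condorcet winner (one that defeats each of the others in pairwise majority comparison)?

Head-to-head results (5 voters total):
Dave vs Alice: Alice wins 3–2.
Dave vs Carol: Carol wins 3–2.
Dave vs Hank: Dave wins 4–1.
Alice vs Carol: Carol wins 3–2.
Alice vs Hank: Alice wins 3–2.
Carol vs Hank: Carol wins 5–0.
Carol beats each rival — Dave (3–2), Alice (3–2), Hank (5–0) — so Carol is the Condorcet winner.

Yes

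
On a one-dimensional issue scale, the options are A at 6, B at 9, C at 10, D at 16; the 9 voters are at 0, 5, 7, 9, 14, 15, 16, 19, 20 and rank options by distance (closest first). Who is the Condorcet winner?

With single-peaked preferences on a line, the Condorcet winner is the candidate closest to the median voter.
The median voter (position 14) is closest to D at 16.
Check: D vs B — voters closer to D: 5 of 9.

D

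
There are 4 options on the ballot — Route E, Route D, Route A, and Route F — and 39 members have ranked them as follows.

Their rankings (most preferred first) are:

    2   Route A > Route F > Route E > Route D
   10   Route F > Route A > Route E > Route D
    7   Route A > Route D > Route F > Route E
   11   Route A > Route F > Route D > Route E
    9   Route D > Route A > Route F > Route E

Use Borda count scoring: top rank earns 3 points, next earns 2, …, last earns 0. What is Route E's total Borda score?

Borda scores:
  Route E: 2·1 + 10·1 + 7·0 + 11·0 + 9·0 = 12
  Route D: 2·0 + 10·0 + 7·2 + 11·1 + 9·3 = 52
  Route A: 2·3 + 10·2 + 7·3 + 11·3 + 9·2 = 98
  Route F: 2·2 + 10·3 + 7·1 + 11·2 + 9·1 = 72

12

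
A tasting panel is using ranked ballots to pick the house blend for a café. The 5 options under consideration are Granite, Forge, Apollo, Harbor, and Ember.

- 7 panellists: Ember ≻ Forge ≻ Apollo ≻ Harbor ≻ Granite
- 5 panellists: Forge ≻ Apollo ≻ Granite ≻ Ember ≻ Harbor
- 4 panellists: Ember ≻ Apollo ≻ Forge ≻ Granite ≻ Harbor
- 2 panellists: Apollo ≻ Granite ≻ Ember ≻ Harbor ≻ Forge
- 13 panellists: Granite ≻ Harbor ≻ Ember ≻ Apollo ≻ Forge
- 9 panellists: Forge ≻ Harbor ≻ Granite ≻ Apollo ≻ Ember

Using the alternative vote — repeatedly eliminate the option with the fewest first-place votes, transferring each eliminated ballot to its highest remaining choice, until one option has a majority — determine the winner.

Forge

Round 1: Forge 14, Granite 13, Ember 11, Apollo 2, Harbor 0. Harbor has the fewest and is eliminated.
Round 2: Forge 14, Granite 13, Ember 11, Apollo 2. Apollo has the fewest and is eliminated.
Round 3: Granite 15, Forge 14, Ember 11. Ember has the fewest and is eliminated.
Round 4: Forge 25, Granite 15. Forge has a majority.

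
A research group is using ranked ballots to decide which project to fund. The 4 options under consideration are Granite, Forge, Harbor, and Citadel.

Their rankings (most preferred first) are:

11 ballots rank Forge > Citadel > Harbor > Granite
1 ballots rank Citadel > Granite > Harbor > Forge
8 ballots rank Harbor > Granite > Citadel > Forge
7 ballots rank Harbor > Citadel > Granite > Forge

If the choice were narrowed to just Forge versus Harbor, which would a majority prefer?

Ballots ranking Forge above Harbor: 11.
Ballots ranking Harbor above Forge: 1+8+7 = 16.
Harbor wins the head-to-head, 16–11.

Harbor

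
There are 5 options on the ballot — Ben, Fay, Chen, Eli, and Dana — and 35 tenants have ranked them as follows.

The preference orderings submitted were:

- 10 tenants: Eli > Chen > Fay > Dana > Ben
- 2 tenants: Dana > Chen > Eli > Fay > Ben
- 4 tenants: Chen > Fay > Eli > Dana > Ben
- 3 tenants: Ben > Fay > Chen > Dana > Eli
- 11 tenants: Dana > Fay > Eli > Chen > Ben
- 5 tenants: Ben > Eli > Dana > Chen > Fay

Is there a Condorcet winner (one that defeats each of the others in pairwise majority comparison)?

No

Head-to-head results (35 voters total):
Ben vs Fay: Fay wins 27–8.
Ben vs Chen: Chen wins 27–8.
Ben vs Eli: Eli wins 27–8.
Ben vs Dana: Dana wins 27–8.
Fay vs Chen: Chen wins 21–14.
Fay vs Eli: Fay wins 18–17.
Fay vs Dana: Dana wins 18–17.
Chen vs Eli: Eli wins 26–9.
Chen vs Dana: Dana wins 18–17.
Eli vs Dana: Eli wins 19–16.
No candidate beats all others: Fay beats Eli beats Chen beats Fay, a majority cycle.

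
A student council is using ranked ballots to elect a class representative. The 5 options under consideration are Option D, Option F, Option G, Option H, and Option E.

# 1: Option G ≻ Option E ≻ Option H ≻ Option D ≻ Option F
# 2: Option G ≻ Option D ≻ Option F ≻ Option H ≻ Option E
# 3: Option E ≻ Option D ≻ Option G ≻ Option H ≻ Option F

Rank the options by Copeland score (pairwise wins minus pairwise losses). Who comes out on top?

Option G

Pairwise results:
  Option D vs Option F: Option D wins 3–0.
  Option D vs Option G: Option G wins 2–1.
  Option D vs Option H: Option D wins 2–1.
  Option D vs Option E: Option E wins 2–1.
  Option F vs Option G: Option G wins 3–0.
  Option F vs Option H: Option H wins 2–1.
  Option F vs Option E: Option E wins 2–1.
  Option G vs Option H: Option G wins 3–0.
  Option G vs Option E: Option G wins 2–1.
  Option H vs Option E: Option E wins 2–1.
Copeland scores (wins − losses):
  Option D: 2 − 2 = 0
  Option F: 0 − 4 = -4
  Option G: 4 − 0 = 4
  Option H: 1 − 3 = -2
  Option E: 3 − 1 = 2
Option G has the best Copeland score.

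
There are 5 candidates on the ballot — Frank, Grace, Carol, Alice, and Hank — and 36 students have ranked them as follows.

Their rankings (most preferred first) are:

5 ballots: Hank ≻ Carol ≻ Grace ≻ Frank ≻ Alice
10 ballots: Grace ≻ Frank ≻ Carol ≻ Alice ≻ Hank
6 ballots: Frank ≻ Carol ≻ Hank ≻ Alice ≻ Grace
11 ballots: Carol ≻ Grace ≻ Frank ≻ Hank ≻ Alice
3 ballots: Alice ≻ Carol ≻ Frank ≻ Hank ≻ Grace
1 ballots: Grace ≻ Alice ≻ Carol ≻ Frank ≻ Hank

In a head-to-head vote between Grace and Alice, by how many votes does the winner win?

Ballots ranking Grace above Alice: 5+10+11+1 = 27.
Ballots ranking Alice above Grace: 6+3 = 9.
Grace wins 27–9, a margin of 18.

18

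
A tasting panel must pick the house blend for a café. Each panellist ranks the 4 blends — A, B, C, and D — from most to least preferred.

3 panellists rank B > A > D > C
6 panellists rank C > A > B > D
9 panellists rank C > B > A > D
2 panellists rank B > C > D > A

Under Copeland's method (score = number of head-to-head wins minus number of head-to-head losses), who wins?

Pairwise results:
  A vs B: B wins 14–6.
  A vs C: C wins 17–3.
  A vs D: A wins 18–2.
  B vs C: C wins 15–5.
  B vs D: B wins 20–0.
  C vs D: C wins 17–3.
Copeland scores (wins − losses):
  A: 1 − 2 = -1
  B: 2 − 1 = 1
  C: 3 − 0 = 3
  D: 0 − 3 = -3
C has the best Copeland score.

C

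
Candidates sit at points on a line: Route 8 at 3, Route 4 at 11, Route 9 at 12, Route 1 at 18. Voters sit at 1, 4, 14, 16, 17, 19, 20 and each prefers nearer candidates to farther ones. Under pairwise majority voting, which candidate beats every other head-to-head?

With single-peaked preferences on a line, the Condorcet winner is the candidate closest to the median voter.
The median voter (position 16) is closest to Route 1 at 18.
Check: Route 1 vs Route 4 — voters closer to Route 1: 4 of 7.

Route 1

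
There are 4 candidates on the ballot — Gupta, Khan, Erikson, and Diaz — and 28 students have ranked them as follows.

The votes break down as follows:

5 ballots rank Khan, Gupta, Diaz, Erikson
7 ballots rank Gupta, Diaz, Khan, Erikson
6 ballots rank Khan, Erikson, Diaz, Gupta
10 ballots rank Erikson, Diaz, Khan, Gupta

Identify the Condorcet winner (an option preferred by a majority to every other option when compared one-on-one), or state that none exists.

There is no Condorcet winner

Head-to-head results (28 voters total):
Gupta vs Khan: Khan wins 21–7.
Gupta vs Erikson: Erikson wins 16–12.
Gupta vs Diaz: Diaz wins 16–12.
Khan vs Erikson: Khan wins 18–10.
Khan vs Diaz: Diaz wins 17–11.
Erikson vs Diaz: Erikson wins 16–12.
No candidate beats all others: Khan beats Erikson beats Diaz beats Khan, a majority cycle.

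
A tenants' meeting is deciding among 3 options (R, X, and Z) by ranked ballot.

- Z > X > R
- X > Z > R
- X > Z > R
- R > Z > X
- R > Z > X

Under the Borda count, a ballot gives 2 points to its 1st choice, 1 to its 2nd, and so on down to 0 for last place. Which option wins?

Z

Borda scores:
  R: 0 + 0 + 0 + 2 + 2 = 4
  X: 1 + 2 + 2 + 0 + 0 = 5
  Z: 2 + 1 + 1 + 1 + 1 = 6
Z has the highest total.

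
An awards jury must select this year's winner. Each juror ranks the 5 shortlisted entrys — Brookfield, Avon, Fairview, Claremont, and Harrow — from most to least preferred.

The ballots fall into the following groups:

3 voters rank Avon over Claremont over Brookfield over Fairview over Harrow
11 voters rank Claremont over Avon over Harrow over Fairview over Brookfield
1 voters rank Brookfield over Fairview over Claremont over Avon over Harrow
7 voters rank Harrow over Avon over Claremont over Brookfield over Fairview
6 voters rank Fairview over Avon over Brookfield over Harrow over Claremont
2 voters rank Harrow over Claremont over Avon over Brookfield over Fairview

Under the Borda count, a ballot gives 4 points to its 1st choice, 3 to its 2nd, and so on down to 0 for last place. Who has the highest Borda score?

Avon

Borda scores:
  Brookfield: 3·2 + 11·0 + 4 + 7·1 + 6·2 + 2·1 = 31
  Avon: 3·4 + 11·3 + 1 + 7·3 + 6·3 + 2·2 = 89
  Fairview: 3·1 + 11·1 + 3 + 7·0 + 6·4 + 2·0 = 41
  Claremont: 3·3 + 11·4 + 2 + 7·2 + 6·0 + 2·3 = 75
  Harrow: 3·0 + 11·2 + 0 + 7·4 + 6·1 + 2·4 = 64
Avon has the highest total.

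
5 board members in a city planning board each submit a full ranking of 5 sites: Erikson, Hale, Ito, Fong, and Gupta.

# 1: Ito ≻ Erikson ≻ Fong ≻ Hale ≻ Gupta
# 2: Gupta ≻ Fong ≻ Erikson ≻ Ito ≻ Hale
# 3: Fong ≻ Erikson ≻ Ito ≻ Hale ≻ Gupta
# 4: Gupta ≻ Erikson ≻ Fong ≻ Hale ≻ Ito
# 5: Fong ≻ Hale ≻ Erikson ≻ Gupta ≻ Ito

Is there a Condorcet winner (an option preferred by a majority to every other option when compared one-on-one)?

Head-to-head results (5 voters total):
Erikson vs Hale: Erikson wins 4–1.
Erikson vs Ito: Erikson wins 4–1.
Erikson vs Fong: Fong wins 3–2.
Erikson vs Gupta: Erikson wins 3–2.
Hale vs Ito: Ito wins 3–2.
Hale vs Fong: Fong wins 5–0.
Hale vs Gupta: Hale wins 3–2.
Ito vs Fong: Fong wins 4–1.
Ito vs Gupta: Gupta wins 3–2.
Fong vs Gupta: Fong wins 3–2.
Fong beats each rival — Erikson (3–2), Hale (5–0), Ito (4–1), Gupta (3–2) — so Fong is the Condorcet winner.

Yes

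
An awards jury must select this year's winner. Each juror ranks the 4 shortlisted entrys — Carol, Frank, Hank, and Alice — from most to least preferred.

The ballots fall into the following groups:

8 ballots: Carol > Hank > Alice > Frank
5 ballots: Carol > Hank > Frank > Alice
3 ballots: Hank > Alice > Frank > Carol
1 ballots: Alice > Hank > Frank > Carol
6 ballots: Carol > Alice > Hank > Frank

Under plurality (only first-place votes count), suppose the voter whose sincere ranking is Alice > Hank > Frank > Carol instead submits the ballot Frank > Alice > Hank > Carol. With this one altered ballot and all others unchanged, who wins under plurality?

Carol

First-place totals with the altered ballot: Carol 19, Frank 1, Hank 3, Alice 0.
The winner is unchanged: still Carol.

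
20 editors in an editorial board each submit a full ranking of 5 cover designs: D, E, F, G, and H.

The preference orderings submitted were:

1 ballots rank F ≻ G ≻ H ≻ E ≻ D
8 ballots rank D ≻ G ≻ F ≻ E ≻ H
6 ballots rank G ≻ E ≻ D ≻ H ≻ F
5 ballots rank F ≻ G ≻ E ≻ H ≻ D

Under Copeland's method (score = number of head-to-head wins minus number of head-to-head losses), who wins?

Pairwise results:
  D vs E: E wins 12–8.
  D vs F: D wins 14–6.
  D vs G: G wins 12–8.
  D vs H: D wins 14–6.
  E vs F: F wins 14–6.
  E vs G: G wins 20–0.
  E vs H: E wins 19–1.
  F vs G: G wins 14–6.
  F vs H: F wins 14–6.
  G vs H: G wins 20–0.
Copeland scores (wins − losses):
  D: 2 − 2 = 0
  E: 2 − 2 = 0
  F: 2 − 2 = 0
  G: 4 − 0 = 4
  H: 0 − 4 = -4
G has the best Copeland score.

G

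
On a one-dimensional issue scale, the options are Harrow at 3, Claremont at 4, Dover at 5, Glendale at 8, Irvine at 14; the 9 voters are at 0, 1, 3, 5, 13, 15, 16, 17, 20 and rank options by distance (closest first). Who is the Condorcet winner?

With single-peaked preferences on a line, the Condorcet winner is the candidate closest to the median voter.
The median voter (position 13) is closest to Irvine at 14.
Check: Irvine vs Dover — voters closer to Irvine: 5 of 9.

Irvine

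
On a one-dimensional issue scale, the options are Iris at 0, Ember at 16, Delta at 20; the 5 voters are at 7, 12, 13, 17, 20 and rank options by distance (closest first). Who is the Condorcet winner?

With single-peaked preferences on a line, the Condorcet winner is the candidate closest to the median voter.
The median voter (position 13) is closest to Ember at 16.
Check: Ember vs Iris — voters closer to Ember: 4 of 5.

Ember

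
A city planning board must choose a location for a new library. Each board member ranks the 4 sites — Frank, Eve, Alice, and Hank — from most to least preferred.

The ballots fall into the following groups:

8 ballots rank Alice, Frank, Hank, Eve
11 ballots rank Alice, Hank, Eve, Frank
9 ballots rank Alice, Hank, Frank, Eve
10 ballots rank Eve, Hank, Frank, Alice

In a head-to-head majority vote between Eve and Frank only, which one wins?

Ballots ranking Eve above Frank: 11+10 = 21.
Ballots ranking Frank above Eve: 8+9 = 17.
Eve wins the head-to-head, 21–17.

Eve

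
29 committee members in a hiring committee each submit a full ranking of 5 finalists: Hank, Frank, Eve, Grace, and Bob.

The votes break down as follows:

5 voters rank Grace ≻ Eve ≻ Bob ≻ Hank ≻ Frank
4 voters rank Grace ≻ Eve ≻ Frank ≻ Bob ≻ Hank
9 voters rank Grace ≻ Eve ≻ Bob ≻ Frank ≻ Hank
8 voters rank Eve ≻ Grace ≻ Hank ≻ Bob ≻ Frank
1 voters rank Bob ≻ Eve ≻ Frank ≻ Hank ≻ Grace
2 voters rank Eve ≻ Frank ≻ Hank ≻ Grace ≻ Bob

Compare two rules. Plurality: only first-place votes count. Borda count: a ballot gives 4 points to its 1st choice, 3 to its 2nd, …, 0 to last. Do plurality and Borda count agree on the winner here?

Plurality first-place counts: Hank 0, Frank 0, Eve 10, Grace 18, Bob 1 → Grace.
Borda totals: Hank 26, Frank 25, Eve 97, Grace 98, Bob 44 → Grace.
The two rules agree on Grace.

Yes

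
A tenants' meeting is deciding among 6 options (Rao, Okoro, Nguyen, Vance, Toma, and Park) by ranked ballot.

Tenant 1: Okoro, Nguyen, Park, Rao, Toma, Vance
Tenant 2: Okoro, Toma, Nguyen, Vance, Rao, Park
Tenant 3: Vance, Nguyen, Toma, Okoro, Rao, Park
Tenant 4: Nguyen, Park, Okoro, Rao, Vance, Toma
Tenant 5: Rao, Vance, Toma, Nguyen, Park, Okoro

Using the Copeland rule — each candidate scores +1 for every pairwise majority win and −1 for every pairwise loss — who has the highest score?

Nguyen

Pairwise results:
  Rao vs Okoro: Okoro wins 4–1.
  Rao vs Nguyen: Nguyen wins 4–1.
  Rao vs Vance: Rao wins 3–2.
  Rao vs Toma: Rao wins 3–2.
  Rao vs Park: Rao wins 3–2.
  Okoro vs Nguyen: Nguyen wins 3–2.
  Okoro vs Vance: Okoro wins 3–2.
  Okoro vs Toma: Okoro wins 3–2.
  Okoro vs Park: Okoro wins 3–2.
  Nguyen vs Vance: Nguyen wins 3–2.
  Nguyen vs Toma: Nguyen wins 3–2.
  Nguyen vs Park: Nguyen wins 5–0.
  Vance vs Toma: Vance wins 3–2.
  Vance vs Park: Vance wins 3–2.
  Toma vs Park: Toma wins 3–2.
Copeland scores (wins − losses):
  Rao: 3 − 2 = 1
  Okoro: 4 − 1 = 3
  Nguyen: 5 − 0 = 5
  Vance: 2 − 3 = -1
  Toma: 1 − 4 = -3
  Park: 0 − 5 = -5
Nguyen has the best Copeland score.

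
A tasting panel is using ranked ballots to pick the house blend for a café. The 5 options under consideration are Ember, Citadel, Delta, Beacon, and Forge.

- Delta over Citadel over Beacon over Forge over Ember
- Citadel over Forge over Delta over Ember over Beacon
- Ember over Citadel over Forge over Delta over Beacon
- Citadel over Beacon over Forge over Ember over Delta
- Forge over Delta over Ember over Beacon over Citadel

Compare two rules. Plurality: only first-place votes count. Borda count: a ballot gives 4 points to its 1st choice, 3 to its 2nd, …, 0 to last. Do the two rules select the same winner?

Yes

Plurality first-place counts: Ember 1, Citadel 2, Delta 1, Beacon 0, Forge 1 → Citadel.
Borda totals: Ember 8, Citadel 14, Delta 10, Beacon 6, Forge 12 → Citadel.
The two rules agree on Citadel.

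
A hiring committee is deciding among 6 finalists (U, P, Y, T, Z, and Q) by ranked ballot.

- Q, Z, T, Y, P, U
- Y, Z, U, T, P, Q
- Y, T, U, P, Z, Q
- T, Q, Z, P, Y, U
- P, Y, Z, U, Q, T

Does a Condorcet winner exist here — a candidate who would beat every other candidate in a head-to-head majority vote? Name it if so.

Head-to-head results (5 voters total):
U vs P: P wins 3–2.
U vs Y: Y wins 5–0.
U vs T: T wins 3–2.
U vs Z: Z wins 4–1.
U vs Q: U wins 3–2.
P vs Y: Y wins 3–2.
P vs T: T wins 4–1.
P vs Z: Z wins 3–2.
P vs Q: P wins 3–2.
Y vs T: Y wins 3–2.
Y vs Z: Y wins 3–2.
Y vs Q: Y wins 3–2.
T vs Z: Z wins 3–2.
T vs Q: T wins 3–2.
Z vs Q: Z wins 3–2.
Y beats each rival — U (5–0), P (3–2), T (3–2), Z (3–2), Q (3–2) — so Y is the Condorcet winner.

Y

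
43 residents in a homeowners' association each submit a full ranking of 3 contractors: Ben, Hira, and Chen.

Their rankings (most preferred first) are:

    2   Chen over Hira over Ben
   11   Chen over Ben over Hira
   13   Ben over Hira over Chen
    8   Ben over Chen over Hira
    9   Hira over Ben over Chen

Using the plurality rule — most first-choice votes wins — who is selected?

Ben

First-place vote totals:
  Ben: 21
  Hira: 9
  Chen: 13
Ben has the most first-place votes.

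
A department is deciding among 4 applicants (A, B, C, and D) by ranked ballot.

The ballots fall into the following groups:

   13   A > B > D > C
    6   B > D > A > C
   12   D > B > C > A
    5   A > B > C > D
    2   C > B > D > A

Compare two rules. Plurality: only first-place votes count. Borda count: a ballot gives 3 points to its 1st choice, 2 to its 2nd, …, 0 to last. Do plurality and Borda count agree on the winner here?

No

Plurality first-place counts: A 18, B 6, C 2, D 12 → A.
Borda totals: A 60, B 82, C 23, D 63 → B.
The two rules disagree: plurality picks A, Borda picks B.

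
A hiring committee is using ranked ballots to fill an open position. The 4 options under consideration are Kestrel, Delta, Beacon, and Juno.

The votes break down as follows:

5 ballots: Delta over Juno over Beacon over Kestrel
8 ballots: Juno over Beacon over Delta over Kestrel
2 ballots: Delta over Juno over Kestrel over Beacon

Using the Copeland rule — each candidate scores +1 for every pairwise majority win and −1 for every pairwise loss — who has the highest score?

Pairwise results:
  Kestrel vs Delta: Delta wins 15–0.
  Kestrel vs Beacon: Beacon wins 13–2.
  Kestrel vs Juno: Juno wins 15–0.
  Delta vs Beacon: Beacon wins 8–7.
  Delta vs Juno: Juno wins 8–7.
  Beacon vs Juno: Juno wins 15–0.
Copeland scores (wins − losses):
  Kestrel: 0 − 3 = -3
  Delta: 1 − 2 = -1
  Beacon: 2 − 1 = 1
  Juno: 3 − 0 = 3
Juno has the best Copeland score.

Juno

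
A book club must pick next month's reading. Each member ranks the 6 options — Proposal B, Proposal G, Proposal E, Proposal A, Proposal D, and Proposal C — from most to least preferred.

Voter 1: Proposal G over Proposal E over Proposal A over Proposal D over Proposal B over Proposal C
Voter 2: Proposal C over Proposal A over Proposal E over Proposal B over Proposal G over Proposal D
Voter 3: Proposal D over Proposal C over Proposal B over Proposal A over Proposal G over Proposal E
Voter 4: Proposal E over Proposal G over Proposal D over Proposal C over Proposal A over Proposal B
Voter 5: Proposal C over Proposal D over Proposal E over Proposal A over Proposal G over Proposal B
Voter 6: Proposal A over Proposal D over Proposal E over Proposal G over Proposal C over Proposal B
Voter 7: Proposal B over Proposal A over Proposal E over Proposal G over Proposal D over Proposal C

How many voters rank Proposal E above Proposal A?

3

Ballots ranking Proposal E above Proposal A: 3.
Ballots ranking Proposal A above Proposal E: 4.
So 3 of 7 voters prefer Proposal E to Proposal A.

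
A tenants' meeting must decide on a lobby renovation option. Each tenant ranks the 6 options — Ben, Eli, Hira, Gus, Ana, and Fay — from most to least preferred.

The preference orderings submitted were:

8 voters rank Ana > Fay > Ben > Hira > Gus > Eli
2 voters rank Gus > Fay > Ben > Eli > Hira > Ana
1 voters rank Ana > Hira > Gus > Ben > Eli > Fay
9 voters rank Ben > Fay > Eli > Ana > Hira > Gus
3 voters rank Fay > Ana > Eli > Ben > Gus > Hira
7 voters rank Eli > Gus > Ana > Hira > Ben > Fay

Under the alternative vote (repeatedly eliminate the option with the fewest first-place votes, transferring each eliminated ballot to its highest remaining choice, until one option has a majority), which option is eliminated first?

Hira

Round 1: Ben 9, Ana 9, Eli 7, Fay 3, Gus 2, Hira 0. Hira has the fewest and is eliminated.
Round 2: Ben 9, Ana 9, Eli 7, Fay 3, Gus 2. Gus has the fewest and is eliminated.
Round 3: Ben 9, Ana 9, Eli 7, Fay 5. Fay has the fewest and is eliminated.
Round 4: Ana 12, Ben 11, Eli 7. Eli has the fewest and is eliminated.
Round 5: Ana 19, Ben 11. Ana has a majority.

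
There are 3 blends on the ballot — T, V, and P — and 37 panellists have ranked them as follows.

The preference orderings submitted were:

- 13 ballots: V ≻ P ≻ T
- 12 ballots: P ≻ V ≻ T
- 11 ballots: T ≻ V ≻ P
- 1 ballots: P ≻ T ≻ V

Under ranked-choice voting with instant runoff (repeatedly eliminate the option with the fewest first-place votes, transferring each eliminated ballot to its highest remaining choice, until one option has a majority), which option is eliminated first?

T

Round 1: V 13, P 13, T 11. T has the fewest and is eliminated.
Round 2: V 24, P 13. V has a majority.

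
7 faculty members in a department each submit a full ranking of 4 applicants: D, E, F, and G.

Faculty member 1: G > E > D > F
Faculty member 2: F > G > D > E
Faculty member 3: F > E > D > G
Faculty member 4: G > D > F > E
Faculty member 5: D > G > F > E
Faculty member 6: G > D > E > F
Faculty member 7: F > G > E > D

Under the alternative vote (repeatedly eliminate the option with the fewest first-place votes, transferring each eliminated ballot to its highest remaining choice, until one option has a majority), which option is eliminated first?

E

Round 1: F 3, G 3, D 1, E 0. E has the fewest and is eliminated.
Round 2: F 3, G 3, D 1. D has the fewest and is eliminated.
Round 3: G 4, F 3. G has a majority.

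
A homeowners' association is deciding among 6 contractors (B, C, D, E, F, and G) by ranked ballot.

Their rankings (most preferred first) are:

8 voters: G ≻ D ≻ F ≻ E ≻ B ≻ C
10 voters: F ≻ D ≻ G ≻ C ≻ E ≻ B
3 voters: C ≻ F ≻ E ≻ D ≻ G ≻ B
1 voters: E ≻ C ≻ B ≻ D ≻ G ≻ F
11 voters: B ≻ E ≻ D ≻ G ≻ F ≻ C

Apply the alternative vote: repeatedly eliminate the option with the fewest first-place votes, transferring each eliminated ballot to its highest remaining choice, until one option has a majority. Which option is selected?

F

Round 1: B 11, F 10, G 8, C 3, E 1, D 0. D has the fewest and is eliminated.
Round 2: B 11, F 10, G 8, C 3, E 1. E has the fewest and is eliminated.
Round 3: B 11, F 10, G 8, C 4. C has the fewest and is eliminated.
Round 4: F 13, B 12, G 8. G has the fewest and is eliminated.
Round 5: F 21, B 12. F has a majority.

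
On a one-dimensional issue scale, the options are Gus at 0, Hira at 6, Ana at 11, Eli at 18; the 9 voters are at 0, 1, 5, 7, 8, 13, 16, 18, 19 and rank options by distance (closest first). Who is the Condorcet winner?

With single-peaked preferences on a line, the Condorcet winner is the candidate closest to the median voter.
The median voter (position 8) is closest to Hira at 6.
Check: Hira vs Gus — voters closer to Hira: 7 of 9.

Hira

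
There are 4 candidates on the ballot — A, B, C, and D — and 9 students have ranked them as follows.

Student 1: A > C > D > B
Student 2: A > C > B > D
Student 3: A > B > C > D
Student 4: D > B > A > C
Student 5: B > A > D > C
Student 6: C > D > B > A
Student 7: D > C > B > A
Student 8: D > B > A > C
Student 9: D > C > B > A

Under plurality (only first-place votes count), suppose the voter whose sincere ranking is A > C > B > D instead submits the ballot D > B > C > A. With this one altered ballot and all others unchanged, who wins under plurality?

First-place totals with the altered ballot: A 2, B 1, C 1, D 5.
The winner is unchanged: still D.

D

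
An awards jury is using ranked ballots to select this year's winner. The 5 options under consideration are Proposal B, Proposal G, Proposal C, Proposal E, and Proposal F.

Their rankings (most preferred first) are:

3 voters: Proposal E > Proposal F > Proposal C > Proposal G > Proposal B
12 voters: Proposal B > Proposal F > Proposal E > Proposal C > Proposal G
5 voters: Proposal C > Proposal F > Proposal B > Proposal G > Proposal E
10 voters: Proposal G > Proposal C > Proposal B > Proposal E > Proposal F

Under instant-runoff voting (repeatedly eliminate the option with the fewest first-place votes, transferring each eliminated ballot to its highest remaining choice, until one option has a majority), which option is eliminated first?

Proposal F

Round 1: Proposal B 12, Proposal G 10, Proposal C 5, Proposal E 3, Proposal F 0. Proposal F has the fewest and is eliminated.
Round 2: Proposal B 12, Proposal G 10, Proposal C 5, Proposal E 3. Proposal E has the fewest and is eliminated.
Round 3: Proposal B 12, Proposal G 10, Proposal C 8. Proposal C has the fewest and is eliminated.
Round 4: Proposal B 17, Proposal G 13. Proposal B has a majority.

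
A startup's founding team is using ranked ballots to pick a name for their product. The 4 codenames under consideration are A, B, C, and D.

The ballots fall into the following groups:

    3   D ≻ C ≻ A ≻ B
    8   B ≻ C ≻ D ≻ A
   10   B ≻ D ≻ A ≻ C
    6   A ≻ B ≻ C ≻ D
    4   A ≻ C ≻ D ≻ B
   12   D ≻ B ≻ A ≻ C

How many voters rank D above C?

25

Ballots ranking D above C: 3+10+12 = 25.
Ballots ranking C above D: 8+6+4 = 18.
So 25 of 43 voters prefer D to C.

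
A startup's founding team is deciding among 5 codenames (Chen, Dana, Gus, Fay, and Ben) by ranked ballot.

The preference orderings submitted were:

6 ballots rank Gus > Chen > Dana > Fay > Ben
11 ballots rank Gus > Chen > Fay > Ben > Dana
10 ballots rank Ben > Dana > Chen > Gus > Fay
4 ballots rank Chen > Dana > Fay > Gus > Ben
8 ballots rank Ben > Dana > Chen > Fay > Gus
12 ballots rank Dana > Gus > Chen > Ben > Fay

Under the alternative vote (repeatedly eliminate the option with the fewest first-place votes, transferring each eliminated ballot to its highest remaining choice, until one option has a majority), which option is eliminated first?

Fay

Round 1: Ben 18, Gus 17, Dana 12, Chen 4, Fay 0. Fay has the fewest and is eliminated.
Round 2: Ben 18, Gus 17, Dana 12, Chen 4. Chen has the fewest and is eliminated.
Round 3: Ben 18, Gus 17, Dana 16. Dana has the fewest and is eliminated.
Round 4: Gus 33, Ben 18. Gus has a majority.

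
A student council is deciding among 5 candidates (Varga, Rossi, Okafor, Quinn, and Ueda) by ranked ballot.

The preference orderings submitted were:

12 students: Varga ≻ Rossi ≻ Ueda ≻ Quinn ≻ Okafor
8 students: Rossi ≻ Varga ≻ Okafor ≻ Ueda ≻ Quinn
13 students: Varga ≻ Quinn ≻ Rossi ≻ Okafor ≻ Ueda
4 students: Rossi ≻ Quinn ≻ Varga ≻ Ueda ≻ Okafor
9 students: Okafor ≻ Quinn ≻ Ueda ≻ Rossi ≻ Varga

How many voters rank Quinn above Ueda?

26

Ballots ranking Quinn above Ueda: 13+4+9 = 26.
Ballots ranking Ueda above Quinn: 12+8 = 20.
So 26 of 46 voters prefer Quinn to Ueda.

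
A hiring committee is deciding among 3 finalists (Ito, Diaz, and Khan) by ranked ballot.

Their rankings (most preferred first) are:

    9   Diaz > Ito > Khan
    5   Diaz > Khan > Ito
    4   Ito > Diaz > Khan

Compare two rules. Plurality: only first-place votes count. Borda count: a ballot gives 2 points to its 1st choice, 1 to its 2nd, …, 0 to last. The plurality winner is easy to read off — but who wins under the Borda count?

Diaz

Plurality first-place counts: Ito 4, Diaz 14, Khan 0 → Diaz.
Borda totals: Ito 17, Diaz 32, Khan 5 → Diaz.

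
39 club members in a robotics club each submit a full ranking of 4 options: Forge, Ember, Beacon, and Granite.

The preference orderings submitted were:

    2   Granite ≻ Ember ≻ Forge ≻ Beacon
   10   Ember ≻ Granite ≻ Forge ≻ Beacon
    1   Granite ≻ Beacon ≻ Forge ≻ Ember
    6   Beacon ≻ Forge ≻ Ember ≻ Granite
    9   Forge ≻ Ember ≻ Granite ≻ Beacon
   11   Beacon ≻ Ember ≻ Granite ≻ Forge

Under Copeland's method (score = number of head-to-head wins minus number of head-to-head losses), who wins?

Pairwise results:
  Forge vs Ember: Ember wins 23–16.
  Forge vs Beacon: Forge wins 21–18.
  Forge vs Granite: Granite wins 24–15.
  Ember vs Beacon: Ember wins 21–18.
  Ember vs Granite: Ember wins 36–3.
  Beacon vs Granite: Granite wins 22–17.
Copeland scores (wins − losses):
  Forge: 1 − 2 = -1
  Ember: 3 − 0 = 3
  Beacon: 0 − 3 = -3
  Granite: 2 − 1 = 1
Ember has the best Copeland score.

Ember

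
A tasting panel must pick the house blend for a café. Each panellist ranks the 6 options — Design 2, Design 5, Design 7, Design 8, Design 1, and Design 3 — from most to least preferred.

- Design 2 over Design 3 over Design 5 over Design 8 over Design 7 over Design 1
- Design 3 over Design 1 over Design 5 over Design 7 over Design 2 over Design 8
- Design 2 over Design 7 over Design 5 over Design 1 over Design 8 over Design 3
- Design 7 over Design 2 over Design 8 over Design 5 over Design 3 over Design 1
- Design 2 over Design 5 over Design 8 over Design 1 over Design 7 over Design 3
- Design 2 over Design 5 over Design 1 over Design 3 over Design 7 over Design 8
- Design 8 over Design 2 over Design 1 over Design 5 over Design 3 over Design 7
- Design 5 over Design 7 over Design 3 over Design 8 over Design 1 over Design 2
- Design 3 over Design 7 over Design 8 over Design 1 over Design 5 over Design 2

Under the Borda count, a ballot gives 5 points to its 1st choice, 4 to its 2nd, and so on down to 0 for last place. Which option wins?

Borda scores:
  Design 2: 5 + 1 + 5 + 4 + 5 + 5 + 4 + 0 + 0 = 29
  Design 5: 3 + 3 + 3 + 2 + 4 + 4 + 2 + 5 + 1 = 27
  Design 7: 1 + 2 + 4 + 5 + 1 + 1 + 0 + 4 + 4 = 22
  Design 8: 2 + 0 + 1 + 3 + 3 + 0 + 5 + 2 + 3 = 19
  Design 1: 0 + 4 + 2 + 0 + 2 + 3 + 3 + 1 + 2 = 17
  Design 3: 4 + 5 + 0 + 1 + 0 + 2 + 1 + 3 + 5 = 21
Design 2 has the highest total.

Design 2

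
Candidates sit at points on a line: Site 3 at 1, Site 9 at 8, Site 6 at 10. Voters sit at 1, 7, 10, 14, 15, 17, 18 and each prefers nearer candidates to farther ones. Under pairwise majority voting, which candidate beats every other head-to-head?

Site 6

With single-peaked preferences on a line, the Condorcet winner is the candidate closest to the median voter.
The median voter (position 14) is closest to Site 6 at 10.
Check: Site 6 vs Site 3 — voters closer to Site 6: 6 of 7.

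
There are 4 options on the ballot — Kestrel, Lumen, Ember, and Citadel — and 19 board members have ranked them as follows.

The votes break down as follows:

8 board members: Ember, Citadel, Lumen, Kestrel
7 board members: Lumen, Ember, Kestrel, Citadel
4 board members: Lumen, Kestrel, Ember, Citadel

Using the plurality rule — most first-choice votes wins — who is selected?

Lumen

First-place vote totals:
  Kestrel: 0
  Lumen: 11
  Ember: 8
  Citadel: 0
Lumen has the most first-place votes.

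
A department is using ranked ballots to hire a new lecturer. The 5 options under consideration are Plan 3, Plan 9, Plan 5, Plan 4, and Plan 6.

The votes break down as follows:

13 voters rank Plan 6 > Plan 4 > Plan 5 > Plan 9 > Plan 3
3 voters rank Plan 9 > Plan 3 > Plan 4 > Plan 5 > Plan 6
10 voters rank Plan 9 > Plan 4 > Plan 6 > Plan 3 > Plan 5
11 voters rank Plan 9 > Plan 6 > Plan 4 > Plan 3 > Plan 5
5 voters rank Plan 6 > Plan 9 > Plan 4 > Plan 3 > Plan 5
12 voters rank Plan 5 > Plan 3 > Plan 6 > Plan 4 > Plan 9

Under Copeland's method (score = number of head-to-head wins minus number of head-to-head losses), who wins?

Pairwise results:
  Plan 3 vs Plan 9: Plan 9 wins 42–12.
  Plan 3 vs Plan 5: Plan 3 wins 29–25.
  Plan 3 vs Plan 4: Plan 4 wins 39–15.
  Plan 3 vs Plan 6: Plan 6 wins 39–15.
  Plan 9 vs Plan 5: Plan 9 wins 29–25.
  Plan 9 vs Plan 4: Plan 9 wins 29–25.
  Plan 9 vs Plan 6: Plan 6 wins 30–24.
  Plan 5 vs Plan 4: Plan 4 wins 42–12.
  Plan 5 vs Plan 6: Plan 6 wins 39–15.
  Plan 4 vs Plan 6: Plan 6 wins 41–13.
Copeland scores (wins − losses):
  Plan 3: 1 − 3 = -2
  Plan 9: 3 − 1 = 2
  Plan 5: 0 − 4 = -4
  Plan 4: 2 − 2 = 0
  Plan 6: 4 − 0 = 4
Plan 6 has the best Copeland score.

Plan 6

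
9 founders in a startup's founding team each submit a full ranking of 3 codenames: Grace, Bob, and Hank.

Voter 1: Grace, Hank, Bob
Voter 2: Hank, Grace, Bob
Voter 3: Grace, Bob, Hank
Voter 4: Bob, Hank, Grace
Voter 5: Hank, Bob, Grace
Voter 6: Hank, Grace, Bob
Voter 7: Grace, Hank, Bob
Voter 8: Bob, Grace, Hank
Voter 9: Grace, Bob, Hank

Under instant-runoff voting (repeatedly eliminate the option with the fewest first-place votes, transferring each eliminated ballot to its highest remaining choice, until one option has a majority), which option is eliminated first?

Round 1: Grace 4, Hank 3, Bob 2. Bob has the fewest and is eliminated.
Round 2: Grace 5, Hank 4. Grace has a majority.

Bob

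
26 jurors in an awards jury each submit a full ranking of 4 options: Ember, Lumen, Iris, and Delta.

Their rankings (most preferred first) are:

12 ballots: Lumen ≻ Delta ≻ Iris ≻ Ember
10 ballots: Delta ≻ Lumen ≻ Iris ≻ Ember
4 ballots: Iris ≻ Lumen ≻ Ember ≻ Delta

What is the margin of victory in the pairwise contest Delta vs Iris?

18

Ballots ranking Delta above Iris: 12+10 = 22.
Ballots ranking Iris above Delta: 4.
Delta wins 22–4, a margin of 18.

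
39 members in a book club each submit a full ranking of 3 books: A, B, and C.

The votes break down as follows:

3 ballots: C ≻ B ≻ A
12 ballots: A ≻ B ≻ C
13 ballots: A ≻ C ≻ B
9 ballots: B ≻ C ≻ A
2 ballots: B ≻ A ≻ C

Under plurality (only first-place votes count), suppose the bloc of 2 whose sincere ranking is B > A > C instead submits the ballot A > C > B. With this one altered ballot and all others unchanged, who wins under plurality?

A

First-place totals with the altered ballot: A 27, B 9, C 3.
The winner is unchanged: still A.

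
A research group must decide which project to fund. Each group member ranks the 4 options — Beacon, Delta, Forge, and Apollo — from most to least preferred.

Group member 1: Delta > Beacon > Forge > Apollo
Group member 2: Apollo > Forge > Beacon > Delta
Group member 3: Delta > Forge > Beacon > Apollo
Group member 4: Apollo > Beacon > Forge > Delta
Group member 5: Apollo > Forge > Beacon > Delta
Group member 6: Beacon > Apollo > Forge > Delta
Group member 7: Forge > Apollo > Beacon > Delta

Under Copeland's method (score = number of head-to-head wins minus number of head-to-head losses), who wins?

Pairwise results:
  Beacon vs Delta: Beacon wins 5–2.
  Beacon vs Forge: Forge wins 4–3.
  Beacon vs Apollo: Apollo wins 4–3.
  Delta vs Forge: Forge wins 5–2.
  Delta vs Apollo: Apollo wins 5–2.
  Forge vs Apollo: Apollo wins 4–3.
Copeland scores (wins − losses):
  Beacon: 1 − 2 = -1
  Delta: 0 − 3 = -3
  Forge: 2 − 1 = 1
  Apollo: 3 − 0 = 3
Apollo has the best Copeland score.

Apollo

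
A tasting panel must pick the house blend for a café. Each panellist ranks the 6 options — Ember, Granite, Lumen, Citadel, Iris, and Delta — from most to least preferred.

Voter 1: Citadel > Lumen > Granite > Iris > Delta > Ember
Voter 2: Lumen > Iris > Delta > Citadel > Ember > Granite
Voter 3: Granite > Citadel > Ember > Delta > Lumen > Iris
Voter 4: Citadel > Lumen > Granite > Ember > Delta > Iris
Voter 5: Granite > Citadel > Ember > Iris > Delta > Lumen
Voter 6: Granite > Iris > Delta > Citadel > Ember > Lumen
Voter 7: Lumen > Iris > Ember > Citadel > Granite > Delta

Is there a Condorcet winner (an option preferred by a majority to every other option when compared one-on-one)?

Head-to-head results (7 voters total):
Ember vs Granite: Granite wins 5–2.
Ember vs Lumen: Lumen wins 4–3.
Ember vs Citadel: Citadel wins 6–1.
Ember vs Iris: Iris wins 4–3.
Ember vs Delta: Ember wins 4–3.
Granite vs Lumen: Lumen wins 4–3.
Granite vs Citadel: Citadel wins 4–3.
Granite vs Iris: Granite wins 5–2.
Granite vs Delta: Granite wins 6–1.
Lumen vs Citadel: Citadel wins 5–2.
Lumen vs Iris: Lumen wins 5–2.
Lumen vs Delta: Lumen wins 4–3.
Citadel vs Iris: Citadel wins 4–3.
Citadel vs Delta: Citadel wins 5–2.
Iris vs Delta: Iris wins 5–2.
Citadel beats each rival — Ember (6–1), Granite (4–3), Lumen (5–2), Iris (4–3), Delta (5–2) — so Citadel is the Condorcet winner.

Yes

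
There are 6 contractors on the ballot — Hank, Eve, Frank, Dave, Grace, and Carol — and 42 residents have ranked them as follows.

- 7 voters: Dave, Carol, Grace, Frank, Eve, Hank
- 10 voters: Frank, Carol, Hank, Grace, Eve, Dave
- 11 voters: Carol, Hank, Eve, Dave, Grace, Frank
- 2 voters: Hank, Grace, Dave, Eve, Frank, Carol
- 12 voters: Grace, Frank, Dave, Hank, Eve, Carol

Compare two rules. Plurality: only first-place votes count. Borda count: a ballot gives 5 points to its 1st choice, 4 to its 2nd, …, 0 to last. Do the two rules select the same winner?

Plurality first-place counts: Hank 2, Eve 0, Frank 10, Dave 7, Grace 12, Carol 11 → Grace.
Borda totals: Hank 108, Eve 66, Frank 114, Dave 99, Grace 120, Carol 123 → Carol.
The two rules disagree: plurality picks Grace, Borda picks Carol.

No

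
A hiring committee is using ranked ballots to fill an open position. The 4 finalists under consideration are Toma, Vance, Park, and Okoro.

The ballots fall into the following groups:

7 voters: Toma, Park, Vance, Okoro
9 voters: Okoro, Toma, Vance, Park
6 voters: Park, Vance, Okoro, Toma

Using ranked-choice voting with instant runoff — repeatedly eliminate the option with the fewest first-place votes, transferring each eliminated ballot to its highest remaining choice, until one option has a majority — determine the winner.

Round 1: Okoro 9, Toma 7, Park 6, Vance 0. Vance has the fewest and is eliminated.
Round 2: Okoro 9, Toma 7, Park 6. Park has the fewest and is eliminated.
Round 3: Okoro 15, Toma 7. Okoro has a majority.

Okoro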